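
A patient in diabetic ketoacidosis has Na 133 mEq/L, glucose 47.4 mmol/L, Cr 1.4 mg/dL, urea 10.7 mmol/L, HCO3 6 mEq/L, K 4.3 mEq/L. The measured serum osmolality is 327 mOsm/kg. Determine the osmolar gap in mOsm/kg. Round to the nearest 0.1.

2.9 mOsm/kg

Calculated osmolality = 2·Na + glucose + urea
= 2·133 + 47.4 + 10.7
= 266 + 47.40 + 10.70
= 324.1 mOsm/kg ≈ 324.1 mOsm/kg
Osmolar gap = measured − calculated = 327 − 324.1 = 2.9 mOsm/kg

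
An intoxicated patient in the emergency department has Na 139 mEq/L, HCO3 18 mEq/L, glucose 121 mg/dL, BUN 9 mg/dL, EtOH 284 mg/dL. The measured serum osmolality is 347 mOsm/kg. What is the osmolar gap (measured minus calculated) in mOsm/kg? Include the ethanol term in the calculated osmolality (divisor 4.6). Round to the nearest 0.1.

-2.7 mOsm/kg

Calculated osmolality = 2·Na + glucose/18 + BUN/2.8 + ethanol/4.6
= 2·139 + 121/18 + 9/2.8 + 284/4.6
= 278 + 6.72 + 3.21 + 61.74
= 349.67 mOsm/kg ≈ 349.7 mOsm/kg
Osmolar gap = measured − calculated = 347 − 349.7 = -2.7 mOsm/kg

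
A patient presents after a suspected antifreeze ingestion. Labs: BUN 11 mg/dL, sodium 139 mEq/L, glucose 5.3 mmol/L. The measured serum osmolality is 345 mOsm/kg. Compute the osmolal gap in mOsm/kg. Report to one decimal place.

57.8 mOsm/kg

Calculated osmolality = 2·Na + glucose + BUN/2.8
= 2·139 + 5.3 + 11/2.8
= 278 + 5.30 + 3.93
= 287.23 mOsm/kg ≈ 287.2 mOsm/kg
Osmolar gap = measured − calculated = 345 − 287.2 = 57.8 mOsm/kg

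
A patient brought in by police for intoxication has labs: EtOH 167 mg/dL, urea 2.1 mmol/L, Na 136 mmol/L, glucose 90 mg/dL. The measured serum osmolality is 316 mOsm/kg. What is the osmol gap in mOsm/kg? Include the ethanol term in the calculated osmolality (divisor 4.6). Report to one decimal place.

Calculated osmolality = 2·Na + glucose/18 + urea + ethanol/4.6
= 2·136 + 90/18 + 2.1 + 167/4.6
= 272 + 5 + 2.10 + 36.30
= 315.4 mOsm/kg ≈ 315.4 mOsm/kg
Osmolar gap = measured − calculated = 316 − 315.4 = 0.6 mOsm/kg

0.6 mOsm/kg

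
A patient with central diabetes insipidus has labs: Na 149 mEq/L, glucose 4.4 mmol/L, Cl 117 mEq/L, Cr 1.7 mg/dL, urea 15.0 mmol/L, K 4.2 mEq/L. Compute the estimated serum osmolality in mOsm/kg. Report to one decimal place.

Calculated osmolality = 2·Na + glucose + urea
= 2·149 + 4.4 + 15
= 298 + 4.40 + 15
= 317.4 mOsm/kg

317.4 mOsm/kg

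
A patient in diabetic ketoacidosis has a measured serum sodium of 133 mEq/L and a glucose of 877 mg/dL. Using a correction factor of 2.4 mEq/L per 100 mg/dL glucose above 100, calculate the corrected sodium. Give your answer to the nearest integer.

152 mEq/L

Corrected Na = measured Na + 2.4 · (glucose − 100)/100
= 133 + 2.4 · (877 − 100)/100
= 133 + 18.6
= 151.6 mEq/L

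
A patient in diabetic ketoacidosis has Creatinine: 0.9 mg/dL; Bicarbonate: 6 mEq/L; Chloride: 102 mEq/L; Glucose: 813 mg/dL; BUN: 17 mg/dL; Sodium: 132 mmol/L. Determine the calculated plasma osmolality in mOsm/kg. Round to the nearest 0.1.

Calculated osmolality = 2·Na + glucose/18 + BUN/2.8
= 2·132 + 813/18 + 17/2.8
= 264 + 45.17 + 6.07
= 315.24 mOsm/kg

315.2 mOsm/kg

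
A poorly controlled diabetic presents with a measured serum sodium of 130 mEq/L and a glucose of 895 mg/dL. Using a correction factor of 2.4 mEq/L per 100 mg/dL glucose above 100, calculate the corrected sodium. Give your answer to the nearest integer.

149 mEq/L

Corrected Na = measured Na + 2.4 · (glucose − 100)/100
= 130 + 2.4 · (895 − 100)/100
= 130 + 19.1
= 149.1 mEq/L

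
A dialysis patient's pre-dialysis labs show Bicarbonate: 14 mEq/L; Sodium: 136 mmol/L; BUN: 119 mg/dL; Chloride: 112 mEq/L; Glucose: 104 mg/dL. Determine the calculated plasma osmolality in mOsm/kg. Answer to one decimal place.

Calculated osmolality = 2·Na + glucose/18 + BUN/2.8
= 2·136 + 104/18 + 119/2.8
= 272 + 5.78 + 42.50
= 320.28 mOsm/kg

320.3 mOsm/kg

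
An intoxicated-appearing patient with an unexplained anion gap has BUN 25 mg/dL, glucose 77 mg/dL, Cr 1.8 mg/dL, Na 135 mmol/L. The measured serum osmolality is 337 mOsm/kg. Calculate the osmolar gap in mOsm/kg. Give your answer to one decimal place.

Calculated osmolality = 2·Na + glucose/18 + BUN/2.8
= 2·135 + 77/18 + 25/2.8
= 270 + 4.28 + 8.93
= 283.21 mOsm/kg ≈ 283.2 mOsm/kg
Osmolar gap = measured − calculated = 337 − 283.2 = 53.8 mOsm/kg

53.8 mOsm/kg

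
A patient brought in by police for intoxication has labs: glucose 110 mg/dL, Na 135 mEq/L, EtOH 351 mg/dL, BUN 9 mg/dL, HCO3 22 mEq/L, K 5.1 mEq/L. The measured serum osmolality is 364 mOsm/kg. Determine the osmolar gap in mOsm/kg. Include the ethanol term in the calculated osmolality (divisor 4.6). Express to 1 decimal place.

Calculated osmolality = 2·Na + glucose/18 + BUN/2.8 + ethanol/4.6
= 2·135 + 110/18 + 9/2.8 + 351/4.6
= 270 + 6.11 + 3.21 + 76.30
= 355.62 mOsm/kg ≈ 355.6 mOsm/kg
Osmolar gap = measured − calculated = 364 − 355.6 = 8.4 mOsm/kg

8.4 mOsm/kg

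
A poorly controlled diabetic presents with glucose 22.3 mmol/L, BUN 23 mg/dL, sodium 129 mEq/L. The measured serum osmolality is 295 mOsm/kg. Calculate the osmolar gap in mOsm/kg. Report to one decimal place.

6.5 mOsm/kg

Calculated osmolality = 2·Na + glucose + BUN/2.8
= 2·129 + 22.3 + 23/2.8
= 258 + 22.30 + 8.21
= 288.51 mOsm/kg ≈ 288.5 mOsm/kg
Osmolar gap = measured − calculated = 295 − 288.5 = 6.5 mOsm/kg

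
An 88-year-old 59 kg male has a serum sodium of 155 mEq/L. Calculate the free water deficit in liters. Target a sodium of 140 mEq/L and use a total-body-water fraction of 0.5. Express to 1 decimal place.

TBW = 0.5 · 59 = 29.5 L
Free water deficit = TBW · (Na/140 − 1)
= 29.5 · (155/140 − 1)
= 29.5 · 0.1071
= 3.16 L

3.2 L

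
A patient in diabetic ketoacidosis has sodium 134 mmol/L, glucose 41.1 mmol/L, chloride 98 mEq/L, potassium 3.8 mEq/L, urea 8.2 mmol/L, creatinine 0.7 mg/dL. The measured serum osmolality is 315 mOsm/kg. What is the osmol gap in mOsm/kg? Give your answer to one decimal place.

-2.3 mOsm/kg

Calculated osmolality = 2·Na + glucose + urea
= 2·134 + 41.1 + 8.2
= 268 + 41.10 + 8.20
= 317.3 mOsm/kg ≈ 317.3 mOsm/kg
Osmolar gap = measured − calculated = 315 − 317.3 = -2.3 mOsm/kg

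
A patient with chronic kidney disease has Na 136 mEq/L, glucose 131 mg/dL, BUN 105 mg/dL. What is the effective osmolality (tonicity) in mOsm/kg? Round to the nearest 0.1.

Effective osmolality excludes urea (freely permeant across cell membranes):
2·Na + glucose/18
= 2·136 + 131/18
= 272 + 7.28
= 279.28 mOsm/kg

279.3 mOsm/kg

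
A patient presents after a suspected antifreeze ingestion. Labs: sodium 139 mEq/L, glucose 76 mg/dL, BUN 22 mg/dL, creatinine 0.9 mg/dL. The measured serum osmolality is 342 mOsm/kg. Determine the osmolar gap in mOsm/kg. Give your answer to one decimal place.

Calculated osmolality = 2·Na + glucose/18 + BUN/2.8
= 2·139 + 76/18 + 22/2.8
= 278 + 4.22 + 7.86
= 290.08 mOsm/kg ≈ 290.1 mOsm/kg
Osmolar gap = measured − calculated = 342 − 290.1 = 51.9 mOsm/kg

51.9 mOsm/kg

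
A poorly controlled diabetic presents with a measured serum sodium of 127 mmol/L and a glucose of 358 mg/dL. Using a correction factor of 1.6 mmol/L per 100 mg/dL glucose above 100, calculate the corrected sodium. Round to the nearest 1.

Corrected Na = measured Na + 1.6 · (glucose − 100)/100
= 127 + 1.6 · (358 − 100)/100
= 127 + 4.1
= 131.1 mmol/L

131 mmol/L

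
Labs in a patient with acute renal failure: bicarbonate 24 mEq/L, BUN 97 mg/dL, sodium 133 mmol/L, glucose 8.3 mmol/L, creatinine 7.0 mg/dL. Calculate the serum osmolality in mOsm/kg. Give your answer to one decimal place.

308.9 mOsm/kg

Calculated osmolality = 2·Na + glucose + BUN/2.8
= 2·133 + 8.3 + 97/2.8
= 266 + 8.30 + 34.64
= 308.94 mOsm/kg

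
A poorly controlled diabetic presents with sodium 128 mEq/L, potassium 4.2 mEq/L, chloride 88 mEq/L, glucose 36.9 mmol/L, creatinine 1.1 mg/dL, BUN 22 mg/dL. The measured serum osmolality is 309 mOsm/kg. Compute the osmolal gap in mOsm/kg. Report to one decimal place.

Calculated osmolality = 2·Na + glucose + BUN/2.8
= 2·128 + 36.9 + 22/2.8
= 256 + 36.90 + 7.86
= 300.76 mOsm/kg ≈ 300.8 mOsm/kg
Osmolar gap = measured − calculated = 309 − 300.8 = 8.2 mOsm/kg

8.2 mOsm/kg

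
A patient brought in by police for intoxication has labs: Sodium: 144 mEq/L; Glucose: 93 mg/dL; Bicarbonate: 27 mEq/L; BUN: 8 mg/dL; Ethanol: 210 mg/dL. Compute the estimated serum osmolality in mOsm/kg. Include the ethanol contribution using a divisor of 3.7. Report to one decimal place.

Calculated osmolality = 2·Na + glucose/18 + BUN/2.8 + ethanol/3.7
= 2·144 + 93/18 + 8/2.8 + 210/3.7
= 288 + 5.17 + 2.86 + 56.76
= 352.79 mOsm/kg

352.8 mOsm/kg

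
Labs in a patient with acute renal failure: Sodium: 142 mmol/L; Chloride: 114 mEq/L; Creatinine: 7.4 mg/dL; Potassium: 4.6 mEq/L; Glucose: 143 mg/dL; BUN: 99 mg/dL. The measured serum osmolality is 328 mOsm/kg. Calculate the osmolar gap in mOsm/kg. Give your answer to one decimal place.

Calculated osmolality = 2·Na + glucose/18 + BUN/2.8
= 2·142 + 143/18 + 99/2.8
= 284 + 7.94 + 35.36
= 327.3 mOsm/kg ≈ 327.3 mOsm/kg
Osmolar gap = measured − calculated = 328 − 327.3 = 0.7 mOsm/kg

0.7 mOsm/kg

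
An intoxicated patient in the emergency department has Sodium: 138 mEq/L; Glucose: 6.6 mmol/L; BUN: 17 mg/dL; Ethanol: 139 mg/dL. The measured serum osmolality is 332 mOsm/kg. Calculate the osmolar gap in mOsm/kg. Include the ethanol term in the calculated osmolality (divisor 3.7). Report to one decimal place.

5.8 mOsm/kg

Calculated osmolality = 2·Na + glucose + BUN/2.8 + ethanol/3.7
= 2·138 + 6.6 + 17/2.8 + 139/3.7
= 276 + 6.60 + 6.07 + 37.57
= 326.24 mOsm/kg ≈ 326.2 mOsm/kg
Osmolar gap = measured − calculated = 332 − 326.2 = 5.8 mOsm/kg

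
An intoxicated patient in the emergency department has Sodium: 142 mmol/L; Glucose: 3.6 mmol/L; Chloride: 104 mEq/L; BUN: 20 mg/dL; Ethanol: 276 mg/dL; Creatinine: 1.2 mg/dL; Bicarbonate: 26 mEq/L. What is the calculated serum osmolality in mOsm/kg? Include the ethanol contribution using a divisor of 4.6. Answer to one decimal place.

Calculated osmolality = 2·Na + glucose + BUN/2.8 + ethanol/4.6
= 2·142 + 3.6 + 20/2.8 + 276/4.6
= 284 + 3.60 + 7.14 + 60
= 354.74 mOsm/kg

354.7 mOsm/kg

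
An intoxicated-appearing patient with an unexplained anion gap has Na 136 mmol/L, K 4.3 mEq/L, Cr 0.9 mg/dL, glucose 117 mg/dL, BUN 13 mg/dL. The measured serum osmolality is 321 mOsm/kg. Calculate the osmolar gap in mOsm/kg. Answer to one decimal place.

37.9 mOsm/kg

Calculated osmolality = 2·Na + glucose/18 + BUN/2.8
= 2·136 + 117/18 + 13/2.8
= 272 + 6.50 + 4.64
= 283.14 mOsm/kg ≈ 283.1 mOsm/kg
Osmolar gap = measured − calculated = 321 − 283.1 = 37.9 mOsm/kg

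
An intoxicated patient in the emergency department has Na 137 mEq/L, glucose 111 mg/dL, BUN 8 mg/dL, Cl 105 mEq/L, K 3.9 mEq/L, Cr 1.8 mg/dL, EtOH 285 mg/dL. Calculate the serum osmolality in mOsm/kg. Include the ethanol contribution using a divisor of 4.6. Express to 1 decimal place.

Calculated osmolality = 2·Na + glucose/18 + BUN/2.8 + ethanol/4.6
= 2·137 + 111/18 + 8/2.8 + 285/4.6
= 274 + 6.17 + 2.86 + 61.96
= 344.99 mOsm/kg

345.0 mOsm/kg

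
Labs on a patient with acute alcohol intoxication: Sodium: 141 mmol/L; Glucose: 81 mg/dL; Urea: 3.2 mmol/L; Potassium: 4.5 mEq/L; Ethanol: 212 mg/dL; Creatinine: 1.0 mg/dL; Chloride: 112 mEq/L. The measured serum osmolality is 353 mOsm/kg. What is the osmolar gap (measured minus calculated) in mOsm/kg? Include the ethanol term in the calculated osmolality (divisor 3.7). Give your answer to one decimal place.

6.0 mOsm/kg

Calculated osmolality = 2·Na + glucose/18 + urea + ethanol/3.7
= 2·141 + 81/18 + 3.2 + 212/3.7
= 282 + 4.50 + 3.20 + 57.30
= 347 mOsm/kg ≈ 347.0 mOsm/kg
Osmolar gap = measured − calculated = 353 − 347.0 = 6.0 mOsm/kg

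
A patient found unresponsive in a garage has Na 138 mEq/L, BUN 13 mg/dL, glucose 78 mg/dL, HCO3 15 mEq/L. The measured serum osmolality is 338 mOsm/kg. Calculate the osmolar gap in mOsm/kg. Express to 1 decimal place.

53.0 mOsm/kg

Calculated osmolality = 2·Na + glucose/18 + BUN/2.8
= 2·138 + 78/18 + 13/2.8
= 276 + 4.33 + 4.64
= 284.97 mOsm/kg ≈ 285.0 mOsm/kg
Osmolar gap = measured − calculated = 338 − 285.0 = 53.0 mOsm/kg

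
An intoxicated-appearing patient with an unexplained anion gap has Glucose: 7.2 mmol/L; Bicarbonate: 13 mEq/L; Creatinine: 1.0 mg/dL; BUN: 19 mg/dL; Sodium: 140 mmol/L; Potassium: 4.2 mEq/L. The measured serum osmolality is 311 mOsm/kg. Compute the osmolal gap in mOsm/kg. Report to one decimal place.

Calculated osmolality = 2·Na + glucose + BUN/2.8
= 2·140 + 7.2 + 19/2.8
= 280 + 7.20 + 6.79
= 293.99 mOsm/kg ≈ 294.0 mOsm/kg
Osmolar gap = measured − calculated = 311 − 294.0 = 17.0 mOsm/kg

17.0 mOsm/kg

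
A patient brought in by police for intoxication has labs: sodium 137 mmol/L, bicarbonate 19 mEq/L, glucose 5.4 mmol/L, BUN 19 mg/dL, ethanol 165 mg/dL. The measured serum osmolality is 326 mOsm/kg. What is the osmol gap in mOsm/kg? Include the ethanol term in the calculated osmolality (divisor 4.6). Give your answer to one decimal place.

3.9 mOsm/kg

Calculated osmolality = 2·Na + glucose + BUN/2.8 + ethanol/4.6
= 2·137 + 5.4 + 19/2.8 + 165/4.6
= 274 + 5.40 + 6.79 + 35.87
= 322.06 mOsm/kg ≈ 322.1 mOsm/kg
Osmolar gap = measured − calculated = 326 − 322.1 = 3.9 mOsm/kg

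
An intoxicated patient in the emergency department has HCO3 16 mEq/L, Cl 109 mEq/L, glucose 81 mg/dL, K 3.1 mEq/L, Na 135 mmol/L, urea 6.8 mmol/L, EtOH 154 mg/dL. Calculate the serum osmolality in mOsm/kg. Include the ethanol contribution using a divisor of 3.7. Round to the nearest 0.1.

322.9 mOsm/kg

Calculated osmolality = 2·Na + glucose/18 + urea + ethanol/3.7
= 2·135 + 81/18 + 6.8 + 154/3.7
= 270 + 4.50 + 6.80 + 41.62
= 322.92 mOsm/kg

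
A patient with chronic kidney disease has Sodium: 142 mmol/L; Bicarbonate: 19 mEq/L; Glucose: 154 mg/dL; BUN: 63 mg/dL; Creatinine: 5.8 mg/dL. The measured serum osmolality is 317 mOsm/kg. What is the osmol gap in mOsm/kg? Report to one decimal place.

Calculated osmolality = 2·Na + glucose/18 + BUN/2.8
= 2·142 + 154/18 + 63/2.8
= 284 + 8.56 + 22.50
= 315.06 mOsm/kg ≈ 315.1 mOsm/kg
Osmolar gap = measured − calculated = 317 − 315.1 = 1.9 mOsm/kg

1.9 mOsm/kg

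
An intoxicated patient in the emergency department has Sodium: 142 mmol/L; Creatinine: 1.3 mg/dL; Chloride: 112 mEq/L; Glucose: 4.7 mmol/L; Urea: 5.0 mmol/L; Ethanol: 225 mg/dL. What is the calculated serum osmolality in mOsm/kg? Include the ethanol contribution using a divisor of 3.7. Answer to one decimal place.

Calculated osmolality = 2·Na + glucose + urea + ethanol/3.7
= 2·142 + 4.7 + 5 + 225/3.7
= 284 + 4.70 + 5 + 60.81
= 354.51 mOsm/kg

354.5 mOsm/kg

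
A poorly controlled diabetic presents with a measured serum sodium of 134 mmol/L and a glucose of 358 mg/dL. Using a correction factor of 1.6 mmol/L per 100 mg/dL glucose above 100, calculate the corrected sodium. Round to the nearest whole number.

Corrected Na = measured Na + 1.6 · (glucose − 100)/100
= 134 + 1.6 · (358 − 100)/100
= 134 + 4.1
= 138.1 mmol/L

138 mmol/L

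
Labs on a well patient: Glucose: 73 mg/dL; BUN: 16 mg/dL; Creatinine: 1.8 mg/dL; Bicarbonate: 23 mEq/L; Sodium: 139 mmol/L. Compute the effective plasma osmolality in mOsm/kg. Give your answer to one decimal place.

Effective osmolality excludes urea (freely permeant across cell membranes):
2·Na + glucose/18
= 2·139 + 73/18
= 278 + 4.06
= 282.06 mOsm/kg

282.1 mOsm/kg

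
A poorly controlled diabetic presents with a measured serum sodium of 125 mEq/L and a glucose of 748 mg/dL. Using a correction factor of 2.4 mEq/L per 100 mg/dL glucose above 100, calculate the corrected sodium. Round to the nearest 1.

Corrected Na = measured Na + 2.4 · (glucose − 100)/100
= 125 + 2.4 · (748 − 100)/100
= 125 + 15.6
= 140.6 mEq/L

141 mEq/L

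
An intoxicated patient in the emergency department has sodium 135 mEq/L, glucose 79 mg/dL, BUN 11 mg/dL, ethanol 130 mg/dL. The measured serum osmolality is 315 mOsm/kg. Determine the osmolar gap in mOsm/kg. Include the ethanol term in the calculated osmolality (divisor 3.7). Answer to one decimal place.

Calculated osmolality = 2·Na + glucose/18 + BUN/2.8 + ethanol/3.7
= 2·135 + 79/18 + 11/2.8 + 130/3.7
= 270 + 4.39 + 3.93 + 35.14
= 313.46 mOsm/kg ≈ 313.5 mOsm/kg
Osmolar gap = measured − calculated = 315 − 313.5 = 1.5 mOsm/kg

1.5 mOsm/kg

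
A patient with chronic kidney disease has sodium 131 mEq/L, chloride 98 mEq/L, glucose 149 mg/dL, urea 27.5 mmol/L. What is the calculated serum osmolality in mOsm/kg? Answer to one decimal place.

Calculated osmolality = 2·Na + glucose/18 + urea
= 2·131 + 149/18 + 27.5
= 262 + 8.28 + 27.50
= 297.78 mOsm/kg

297.8 mOsm/kg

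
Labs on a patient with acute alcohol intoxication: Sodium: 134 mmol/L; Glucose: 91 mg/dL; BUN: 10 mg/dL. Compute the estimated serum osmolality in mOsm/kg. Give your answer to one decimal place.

Calculated osmolality = 2·Na + glucose/18 + BUN/2.8
= 2·134 + 91/18 + 10/2.8
= 268 + 5.06 + 3.57
= 276.63 mOsm/kg

276.6 mOsm/kg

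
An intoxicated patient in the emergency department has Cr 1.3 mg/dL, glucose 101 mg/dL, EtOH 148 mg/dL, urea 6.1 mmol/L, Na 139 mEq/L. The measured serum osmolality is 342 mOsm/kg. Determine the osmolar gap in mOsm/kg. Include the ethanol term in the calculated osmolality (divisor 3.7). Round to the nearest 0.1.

12.3 mOsm/kg

Calculated osmolality = 2·Na + glucose/18 + urea + ethanol/3.7
= 2·139 + 101/18 + 6.1 + 148/3.7
= 278 + 5.61 + 6.10 + 40
= 329.71 mOsm/kg ≈ 329.7 mOsm/kg
Osmolar gap = measured − calculated = 342 − 329.7 = 12.3 mOsm/kg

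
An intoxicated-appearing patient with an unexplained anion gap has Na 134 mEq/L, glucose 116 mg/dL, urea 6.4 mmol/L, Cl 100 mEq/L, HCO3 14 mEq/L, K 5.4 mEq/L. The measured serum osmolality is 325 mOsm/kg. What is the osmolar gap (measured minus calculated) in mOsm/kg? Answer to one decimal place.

Calculated osmolality = 2·Na + glucose/18 + urea
= 2·134 + 116/18 + 6.4
= 268 + 6.44 + 6.40
= 280.84 mOsm/kg ≈ 280.8 mOsm/kg
Osmolar gap = measured − calculated = 325 − 280.8 = 44.2 mOsm/kg

44.2 mOsm/kg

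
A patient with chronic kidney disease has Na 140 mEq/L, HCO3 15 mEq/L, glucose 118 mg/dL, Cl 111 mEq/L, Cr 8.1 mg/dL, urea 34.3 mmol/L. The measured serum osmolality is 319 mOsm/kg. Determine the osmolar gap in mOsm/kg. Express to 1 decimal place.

Calculated osmolality = 2·Na + glucose/18 + urea
= 2·140 + 118/18 + 34.3
= 280 + 6.56 + 34.30
= 320.86 mOsm/kg ≈ 320.9 mOsm/kg
Osmolar gap = measured − calculated = 319 − 320.9 = -1.9 mOsm/kg

-1.9 mOsm/kg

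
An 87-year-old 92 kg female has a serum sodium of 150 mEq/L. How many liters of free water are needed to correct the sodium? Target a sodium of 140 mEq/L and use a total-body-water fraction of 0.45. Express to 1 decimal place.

TBW = 0.45 · 92 = 41.4 L
Free water deficit = TBW · (Na/140 − 1)
= 41.4 · (150/140 − 1)
= 41.4 · 0.0714
= 2.96 L

3.0 L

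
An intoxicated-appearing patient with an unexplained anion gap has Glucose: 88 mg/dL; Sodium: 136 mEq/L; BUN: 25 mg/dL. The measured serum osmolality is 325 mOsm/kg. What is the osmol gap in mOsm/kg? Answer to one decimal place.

Calculated osmolality = 2·Na + glucose/18 + BUN/2.8
= 2·136 + 88/18 + 25/2.8
= 272 + 4.89 + 8.93
= 285.82 mOsm/kg ≈ 285.8 mOsm/kg
Osmolar gap = measured − calculated = 325 − 285.8 = 39.2 mOsm/kg

39.2 mOsm/kg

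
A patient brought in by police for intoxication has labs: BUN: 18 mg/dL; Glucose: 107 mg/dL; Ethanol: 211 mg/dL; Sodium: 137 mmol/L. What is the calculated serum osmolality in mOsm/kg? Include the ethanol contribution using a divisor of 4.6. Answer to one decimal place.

332.2 mOsm/kg

Calculated osmolality = 2·Na + glucose/18 + BUN/2.8 + ethanol/4.6
= 2·137 + 107/18 + 18/2.8 + 211/4.6
= 274 + 5.94 + 6.43 + 45.87
= 332.24 mOsm/kg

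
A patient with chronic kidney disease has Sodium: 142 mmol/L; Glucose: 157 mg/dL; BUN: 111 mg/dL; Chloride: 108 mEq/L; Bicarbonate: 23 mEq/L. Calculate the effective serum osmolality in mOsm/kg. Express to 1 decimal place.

292.7 mOsm/kg

Effective osmolality excludes urea (freely permeant across cell membranes):
2·Na + glucose/18
= 2·142 + 157/18
= 284 + 8.72
= 292.72 mOsm/kg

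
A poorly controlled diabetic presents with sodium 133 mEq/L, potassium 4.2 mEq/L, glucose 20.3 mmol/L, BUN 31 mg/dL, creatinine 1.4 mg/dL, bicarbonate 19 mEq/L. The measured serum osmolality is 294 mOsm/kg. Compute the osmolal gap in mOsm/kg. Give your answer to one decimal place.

-3.4 mOsm/kg

Calculated osmolality = 2·Na + glucose + BUN/2.8
= 2·133 + 20.3 + 31/2.8
= 266 + 20.30 + 11.07
= 297.37 mOsm/kg ≈ 297.4 mOsm/kg
Osmolar gap = measured − calculated = 294 − 297.4 = -3.4 mOsm/kg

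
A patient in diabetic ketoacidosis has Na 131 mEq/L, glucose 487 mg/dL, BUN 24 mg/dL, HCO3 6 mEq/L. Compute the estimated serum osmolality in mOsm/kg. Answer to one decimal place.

297.6 mOsm/kg

Calculated osmolality = 2·Na + glucose/18 + BUN/2.8
= 2·131 + 487/18 + 24/2.8
= 262 + 27.06 + 8.57
= 297.63 mOsm/kg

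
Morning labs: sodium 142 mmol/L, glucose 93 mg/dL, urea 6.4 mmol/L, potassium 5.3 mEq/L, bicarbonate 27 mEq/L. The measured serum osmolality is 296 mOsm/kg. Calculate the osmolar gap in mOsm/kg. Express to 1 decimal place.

0.4 mOsm/kg

Calculated osmolality = 2·Na + glucose/18 + urea
= 2·142 + 93/18 + 6.4
= 284 + 5.17 + 6.40
= 295.57 mOsm/kg ≈ 295.6 mOsm/kg
Osmolar gap = measured − calculated = 296 − 295.6 = 0.4 mOsm/kg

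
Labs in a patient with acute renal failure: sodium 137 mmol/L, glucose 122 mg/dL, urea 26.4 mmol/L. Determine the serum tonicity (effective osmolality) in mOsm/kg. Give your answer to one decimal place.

280.8 mOsm/kg

Effective osmolality excludes urea (freely permeant across cell membranes):
2·Na + glucose/18
= 2·137 + 122/18
= 274 + 6.78
= 280.78 mOsm/kg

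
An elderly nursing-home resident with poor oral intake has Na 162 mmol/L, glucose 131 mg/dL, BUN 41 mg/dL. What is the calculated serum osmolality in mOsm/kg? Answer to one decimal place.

Calculated osmolality = 2·Na + glucose/18 + BUN/2.8
= 2·162 + 131/18 + 41/2.8
= 324 + 7.28 + 14.64
= 345.92 mOsm/kg

345.9 mOsm/kg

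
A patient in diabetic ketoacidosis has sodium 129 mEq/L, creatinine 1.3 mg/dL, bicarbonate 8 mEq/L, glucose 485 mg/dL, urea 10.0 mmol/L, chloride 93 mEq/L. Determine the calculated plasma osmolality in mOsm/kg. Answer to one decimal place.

Calculated osmolality = 2·Na + glucose/18 + urea
= 2·129 + 485/18 + 10
= 258 + 26.94 + 10
= 294.94 mOsm/kg

294.9 mOsm/kg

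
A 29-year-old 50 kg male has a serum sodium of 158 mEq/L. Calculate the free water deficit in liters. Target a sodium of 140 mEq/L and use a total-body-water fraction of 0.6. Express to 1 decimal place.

3.9 L

TBW = 0.6 · 50 = 30 L
Free water deficit = TBW · (Na/140 − 1)
= 30 · (158/140 − 1)
= 30 · 0.1286
= 3.86 L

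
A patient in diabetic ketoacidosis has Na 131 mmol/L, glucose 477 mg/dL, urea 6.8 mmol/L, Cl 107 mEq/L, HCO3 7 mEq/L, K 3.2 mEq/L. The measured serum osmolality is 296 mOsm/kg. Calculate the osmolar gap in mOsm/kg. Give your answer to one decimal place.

0.7 mOsm/kg

Calculated osmolality = 2·Na + glucose/18 + urea
= 2·131 + 477/18 + 6.8
= 262 + 26.50 + 6.80
= 295.3 mOsm/kg ≈ 295.3 mOsm/kg
Osmolar gap = measured − calculated = 296 − 295.3 = 0.7 mOsm/kg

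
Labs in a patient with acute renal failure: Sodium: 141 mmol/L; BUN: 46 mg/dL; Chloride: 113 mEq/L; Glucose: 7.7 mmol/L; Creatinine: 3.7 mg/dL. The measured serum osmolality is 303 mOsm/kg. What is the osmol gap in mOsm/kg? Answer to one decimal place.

Calculated osmolality = 2·Na + glucose + BUN/2.8
= 2·141 + 7.7 + 46/2.8
= 282 + 7.70 + 16.43
= 306.13 mOsm/kg ≈ 306.1 mOsm/kg
Osmolar gap = measured − calculated = 303 − 306.1 = -3.1 mOsm/kg

-3.1 mOsm/kg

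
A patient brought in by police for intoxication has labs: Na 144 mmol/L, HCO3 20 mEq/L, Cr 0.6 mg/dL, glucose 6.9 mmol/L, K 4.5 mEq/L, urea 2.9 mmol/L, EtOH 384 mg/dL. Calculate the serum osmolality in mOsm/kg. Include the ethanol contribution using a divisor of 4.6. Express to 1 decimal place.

381.3 mOsm/kg

Calculated osmolality = 2·Na + glucose + urea + ethanol/4.6
= 2·144 + 6.9 + 2.9 + 384/4.6
= 288 + 6.90 + 2.90 + 83.48
= 381.28 mOsm/kg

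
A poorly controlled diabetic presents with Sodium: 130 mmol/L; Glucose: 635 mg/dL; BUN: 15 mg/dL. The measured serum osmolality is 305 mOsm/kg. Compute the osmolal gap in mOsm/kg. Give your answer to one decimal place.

Calculated osmolality = 2·Na + glucose/18 + BUN/2.8
= 2·130 + 635/18 + 15/2.8
= 260 + 35.28 + 5.36
= 300.64 mOsm/kg ≈ 300.6 mOsm/kg
Osmolar gap = measured − calculated = 305 − 300.6 = 4.4 mOsm/kg

4.4 mOsm/kg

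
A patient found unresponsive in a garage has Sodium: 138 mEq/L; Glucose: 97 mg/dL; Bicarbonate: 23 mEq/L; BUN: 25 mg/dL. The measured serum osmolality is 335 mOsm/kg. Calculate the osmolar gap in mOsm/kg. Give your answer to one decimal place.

44.7 mOsm/kg

Calculated osmolality = 2·Na + glucose/18 + BUN/2.8
= 2·138 + 97/18 + 25/2.8
= 276 + 5.39 + 8.93
= 290.32 mOsm/kg ≈ 290.3 mOsm/kg
Osmolar gap = measured − calculated = 335 − 290.3 = 44.7 mOsm/kg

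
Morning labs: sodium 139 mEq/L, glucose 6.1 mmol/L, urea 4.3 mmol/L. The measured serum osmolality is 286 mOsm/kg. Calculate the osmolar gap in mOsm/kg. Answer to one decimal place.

-2.4 mOsm/kg

Calculated osmolality = 2·Na + glucose + urea
= 2·139 + 6.1 + 4.3
= 278 + 6.10 + 4.30
= 288.4 mOsm/kg ≈ 288.4 mOsm/kg
Osmolar gap = measured − calculated = 286 − 288.4 = -2.4 mOsm/kg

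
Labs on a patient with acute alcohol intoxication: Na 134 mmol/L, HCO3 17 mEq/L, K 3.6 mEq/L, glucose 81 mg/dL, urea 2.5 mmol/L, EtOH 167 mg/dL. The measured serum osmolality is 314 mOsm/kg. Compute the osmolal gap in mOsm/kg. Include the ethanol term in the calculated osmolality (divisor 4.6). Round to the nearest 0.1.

Calculated osmolality = 2·Na + glucose/18 + urea + ethanol/4.6
= 2·134 + 81/18 + 2.5 + 167/4.6
= 268 + 4.50 + 2.50 + 36.30
= 311.3 mOsm/kg ≈ 311.3 mOsm/kg
Osmolar gap = measured − calculated = 314 − 311.3 = 2.7 mOsm/kg

2.7 mOsm/kg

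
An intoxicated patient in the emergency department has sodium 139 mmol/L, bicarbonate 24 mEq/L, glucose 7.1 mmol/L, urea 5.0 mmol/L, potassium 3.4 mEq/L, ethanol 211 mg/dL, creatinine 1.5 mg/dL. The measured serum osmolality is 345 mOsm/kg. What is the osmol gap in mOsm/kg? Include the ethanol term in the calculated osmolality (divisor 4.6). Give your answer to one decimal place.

Calculated osmolality = 2·Na + glucose + urea + ethanol/4.6
= 2·139 + 7.1 + 5 + 211/4.6
= 278 + 7.10 + 5 + 45.87
= 335.97 mOsm/kg ≈ 336.0 mOsm/kg
Osmolar gap = measured − calculated = 345 − 336.0 = 9.0 mOsm/kg

9.0 mOsm/kg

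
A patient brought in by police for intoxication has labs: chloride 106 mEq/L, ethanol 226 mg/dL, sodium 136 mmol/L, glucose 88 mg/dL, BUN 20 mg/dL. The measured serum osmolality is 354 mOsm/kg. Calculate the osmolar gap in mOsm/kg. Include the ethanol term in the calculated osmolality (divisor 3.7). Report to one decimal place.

8.9 mOsm/kg

Calculated osmolality = 2·Na + glucose/18 + BUN/2.8 + ethanol/3.7
= 2·136 + 88/18 + 20/2.8 + 226/3.7
= 272 + 4.89 + 7.14 + 61.08
= 345.11 mOsm/kg ≈ 345.1 mOsm/kg
Osmolar gap = measured − calculated = 354 − 345.1 = 8.9 mOsm/kg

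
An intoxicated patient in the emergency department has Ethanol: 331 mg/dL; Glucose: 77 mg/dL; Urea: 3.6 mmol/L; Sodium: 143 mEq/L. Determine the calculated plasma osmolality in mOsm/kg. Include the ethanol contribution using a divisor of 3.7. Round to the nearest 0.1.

383.3 mOsm/kg

Calculated osmolality = 2·Na + glucose/18 + urea + ethanol/3.7
= 2·143 + 77/18 + 3.6 + 331/3.7
= 286 + 4.28 + 3.60 + 89.46
= 383.34 mOsm/kg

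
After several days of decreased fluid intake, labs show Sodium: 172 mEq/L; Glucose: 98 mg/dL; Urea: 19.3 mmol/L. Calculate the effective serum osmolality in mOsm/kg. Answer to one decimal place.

Effective osmolality excludes urea (freely permeant across cell membranes):
2·Na + glucose/18
= 2·172 + 98/18
= 344 + 5.44
= 349.44 mOsm/kg

349.4 mOsm/kg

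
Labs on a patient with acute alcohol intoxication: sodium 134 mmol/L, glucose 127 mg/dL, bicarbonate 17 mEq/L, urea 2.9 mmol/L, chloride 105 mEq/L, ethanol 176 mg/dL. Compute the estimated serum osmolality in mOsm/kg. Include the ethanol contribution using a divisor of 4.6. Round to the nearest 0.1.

Calculated osmolality = 2·Na + glucose/18 + urea + ethanol/4.6
= 2·134 + 127/18 + 2.9 + 176/4.6
= 268 + 7.06 + 2.90 + 38.26
= 316.22 mOsm/kg

316.2 mOsm/kg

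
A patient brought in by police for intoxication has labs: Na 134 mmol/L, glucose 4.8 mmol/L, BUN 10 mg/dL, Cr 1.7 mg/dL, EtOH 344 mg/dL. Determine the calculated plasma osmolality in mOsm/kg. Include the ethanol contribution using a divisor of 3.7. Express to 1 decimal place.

Calculated osmolality = 2·Na + glucose + BUN/2.8 + ethanol/3.7
= 2·134 + 4.8 + 10/2.8 + 344/3.7
= 268 + 4.80 + 3.57 + 92.97
= 369.34 mOsm/kg

369.3 mOsm/kg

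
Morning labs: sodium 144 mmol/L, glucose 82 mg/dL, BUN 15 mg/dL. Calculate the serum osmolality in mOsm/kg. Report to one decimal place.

Calculated osmolality = 2·Na + glucose/18 + BUN/2.8
= 2·144 + 82/18 + 15/2.8
= 288 + 4.56 + 5.36
= 297.92 mOsm/kg

297.9 mOsm/kg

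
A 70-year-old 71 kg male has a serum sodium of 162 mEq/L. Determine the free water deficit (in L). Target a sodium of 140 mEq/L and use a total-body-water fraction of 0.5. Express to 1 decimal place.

5.6 L

TBW = 0.5 · 71 = 35.5 L
Free water deficit = TBW · (Na/140 − 1)
= 35.5 · (162/140 − 1)
= 35.5 · 0.1571
= 5.58 L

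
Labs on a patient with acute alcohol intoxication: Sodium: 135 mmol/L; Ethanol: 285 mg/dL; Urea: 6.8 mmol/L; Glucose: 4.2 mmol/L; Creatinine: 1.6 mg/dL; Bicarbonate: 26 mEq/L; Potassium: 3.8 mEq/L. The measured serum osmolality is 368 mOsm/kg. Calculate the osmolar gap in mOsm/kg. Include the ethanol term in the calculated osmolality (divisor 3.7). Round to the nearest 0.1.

10.0 mOsm/kg

Calculated osmolality = 2·Na + glucose + urea + ethanol/3.7
= 2·135 + 4.2 + 6.8 + 285/3.7
= 270 + 4.20 + 6.80 + 77.03
= 358.03 mOsm/kg ≈ 358.0 mOsm/kg
Osmolar gap = measured − calculated = 368 − 358.0 = 10.0 mOsm/kg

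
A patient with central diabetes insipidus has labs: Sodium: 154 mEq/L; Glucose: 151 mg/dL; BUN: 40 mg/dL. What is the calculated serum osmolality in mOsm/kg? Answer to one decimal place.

330.7 mOsm/kg

Calculated osmolality = 2·Na + glucose/18 + BUN/2.8
= 2·154 + 151/18 + 40/2.8
= 308 + 8.39 + 14.29
= 330.68 mOsm/kg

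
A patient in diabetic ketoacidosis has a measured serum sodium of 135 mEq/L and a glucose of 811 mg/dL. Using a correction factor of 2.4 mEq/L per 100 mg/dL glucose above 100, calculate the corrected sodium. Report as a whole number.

152 mEq/L

Corrected Na = measured Na + 2.4 · (glucose − 100)/100
= 135 + 2.4 · (811 − 100)/100
= 135 + 17.1
= 152.1 mEq/L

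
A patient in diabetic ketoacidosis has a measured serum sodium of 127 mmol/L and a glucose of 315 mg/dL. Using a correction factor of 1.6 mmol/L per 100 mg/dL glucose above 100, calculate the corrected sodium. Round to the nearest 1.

Corrected Na = measured Na + 1.6 · (glucose − 100)/100
= 127 + 1.6 · (315 − 100)/100
= 127 + 3.4
= 130.4 mmol/L

130 mmol/L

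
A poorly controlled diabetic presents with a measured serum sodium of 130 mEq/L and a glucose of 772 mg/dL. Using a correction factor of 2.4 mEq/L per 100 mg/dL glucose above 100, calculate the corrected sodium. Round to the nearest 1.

146 mEq/L

Corrected Na = measured Na + 2.4 · (glucose − 100)/100
= 130 + 2.4 · (772 − 100)/100
= 130 + 16.1
= 146.1 mEq/L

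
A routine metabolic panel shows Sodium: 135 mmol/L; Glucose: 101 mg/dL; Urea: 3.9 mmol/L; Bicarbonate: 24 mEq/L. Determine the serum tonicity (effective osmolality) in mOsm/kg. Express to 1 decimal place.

Effective osmolality excludes urea (freely permeant across cell membranes):
2·Na + glucose/18
= 2·135 + 101/18
= 270 + 5.61
= 275.61 mOsm/kg

275.6 mOsm/kg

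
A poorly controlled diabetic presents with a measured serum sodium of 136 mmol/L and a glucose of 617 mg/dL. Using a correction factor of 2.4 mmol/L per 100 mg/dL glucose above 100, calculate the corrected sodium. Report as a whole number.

Corrected Na = measured Na + 2.4 · (glucose − 100)/100
= 136 + 2.4 · (617 − 100)/100
= 136 + 12.4
= 148.4 mmol/L

148 mmol/L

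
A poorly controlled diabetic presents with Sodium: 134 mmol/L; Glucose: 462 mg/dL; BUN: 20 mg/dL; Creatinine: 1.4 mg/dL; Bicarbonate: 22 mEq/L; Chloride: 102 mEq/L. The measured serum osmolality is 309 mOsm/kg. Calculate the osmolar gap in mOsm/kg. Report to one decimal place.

8.2 mOsm/kg

Calculated osmolality = 2·Na + glucose/18 + BUN/2.8
= 2·134 + 462/18 + 20/2.8
= 268 + 25.67 + 7.14
= 300.81 mOsm/kg ≈ 300.8 mOsm/kg
Osmolar gap = measured − calculated = 309 − 300.8 = 8.2 mOsm/kg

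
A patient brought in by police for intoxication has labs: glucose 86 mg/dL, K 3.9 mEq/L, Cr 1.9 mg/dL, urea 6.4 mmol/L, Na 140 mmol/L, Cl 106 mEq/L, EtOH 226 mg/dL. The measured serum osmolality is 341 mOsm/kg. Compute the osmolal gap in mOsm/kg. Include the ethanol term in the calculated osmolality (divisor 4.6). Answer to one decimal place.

Calculated osmolality = 2·Na + glucose/18 + urea + ethanol/4.6
= 2·140 + 86/18 + 6.4 + 226/4.6
= 280 + 4.78 + 6.40 + 49.13
= 340.31 mOsm/kg ≈ 340.3 mOsm/kg
Osmolar gap = measured − calculated = 341 − 340.3 = 0.7 mOsm/kg

0.7 mOsm/kg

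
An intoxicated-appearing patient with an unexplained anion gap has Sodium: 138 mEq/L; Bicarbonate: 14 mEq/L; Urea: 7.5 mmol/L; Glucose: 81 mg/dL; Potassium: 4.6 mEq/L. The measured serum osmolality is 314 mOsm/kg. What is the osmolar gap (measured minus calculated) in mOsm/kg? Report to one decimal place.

Calculated osmolality = 2·Na + glucose/18 + urea
= 2·138 + 81/18 + 7.5
= 276 + 4.50 + 7.50
= 288 mOsm/kg ≈ 288.0 mOsm/kg
Osmolar gap = measured − calculated = 314 − 288.0 = 26.0 mOsm/kg

26.0 mOsm/kg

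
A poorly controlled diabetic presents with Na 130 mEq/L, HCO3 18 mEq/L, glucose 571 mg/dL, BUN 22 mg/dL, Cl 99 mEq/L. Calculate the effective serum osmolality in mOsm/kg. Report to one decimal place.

Effective osmolality excludes urea (freely permeant across cell membranes):
2·Na + glucose/18
= 2·130 + 571/18
= 260 + 31.72
= 291.72 mOsm/kg

291.7 mOsm/kg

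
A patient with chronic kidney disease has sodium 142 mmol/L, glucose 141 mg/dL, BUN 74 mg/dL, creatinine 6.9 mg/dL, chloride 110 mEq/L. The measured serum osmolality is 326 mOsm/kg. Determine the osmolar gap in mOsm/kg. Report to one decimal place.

Calculated osmolality = 2·Na + glucose/18 + BUN/2.8
= 2·142 + 141/18 + 74/2.8
= 284 + 7.83 + 26.43
= 318.26 mOsm/kg ≈ 318.3 mOsm/kg
Osmolar gap = measured − calculated = 326 − 318.3 = 7.7 mOsm/kg

7.7 mOsm/kg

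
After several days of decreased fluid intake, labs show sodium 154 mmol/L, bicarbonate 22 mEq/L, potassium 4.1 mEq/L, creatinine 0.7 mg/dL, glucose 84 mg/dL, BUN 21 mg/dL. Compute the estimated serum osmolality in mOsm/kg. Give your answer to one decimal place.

Calculated osmolality = 2·Na + glucose/18 + BUN/2.8
= 2·154 + 84/18 + 21/2.8
= 308 + 4.67 + 7.50
= 320.17 mOsm/kg

320.2 mOsm/kg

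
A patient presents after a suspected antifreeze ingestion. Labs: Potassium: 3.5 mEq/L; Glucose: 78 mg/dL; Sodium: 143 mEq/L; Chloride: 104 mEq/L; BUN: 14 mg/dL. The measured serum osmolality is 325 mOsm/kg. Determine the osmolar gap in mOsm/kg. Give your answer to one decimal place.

29.7 mOsm/kg

Calculated osmolality = 2·Na + glucose/18 + BUN/2.8
= 2·143 + 78/18 + 14/2.8
= 286 + 4.33 + 5
= 295.33 mOsm/kg ≈ 295.3 mOsm/kg
Osmolar gap = measured − calculated = 325 − 295.3 = 29.7 mOsm/kg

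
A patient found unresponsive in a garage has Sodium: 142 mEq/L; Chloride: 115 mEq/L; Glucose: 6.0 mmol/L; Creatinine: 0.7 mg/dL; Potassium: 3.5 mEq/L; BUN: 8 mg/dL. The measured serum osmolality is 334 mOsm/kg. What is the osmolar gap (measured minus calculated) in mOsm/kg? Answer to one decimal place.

41.1 mOsm/kg

Calculated osmolality = 2·Na + glucose + BUN/2.8
= 2·142 + 6 + 8/2.8
= 284 + 6 + 2.86
= 292.86 mOsm/kg ≈ 292.9 mOsm/kg
Osmolar gap = measured − calculated = 334 − 292.9 = 41.1 mOsm/kg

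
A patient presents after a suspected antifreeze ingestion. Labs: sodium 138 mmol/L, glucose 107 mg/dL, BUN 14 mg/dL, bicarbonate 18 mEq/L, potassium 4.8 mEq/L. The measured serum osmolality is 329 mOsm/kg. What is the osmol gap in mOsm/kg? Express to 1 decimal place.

Calculated osmolality = 2·Na + glucose/18 + BUN/2.8
= 2·138 + 107/18 + 14/2.8
= 276 + 5.94 + 5
= 286.94 mOsm/kg ≈ 286.9 mOsm/kg
Osmolar gap = measured − calculated = 329 − 286.9 = 42.1 mOsm/kg

42.1 mOsm/kg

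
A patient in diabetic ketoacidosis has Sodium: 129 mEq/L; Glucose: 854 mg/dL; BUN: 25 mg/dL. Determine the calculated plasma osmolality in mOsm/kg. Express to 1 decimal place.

Calculated osmolality = 2·Na + glucose/18 + BUN/2.8
= 2·129 + 854/18 + 25/2.8
= 258 + 47.44 + 8.93
= 314.37 mOsm/kg

314.4 mOsm/kg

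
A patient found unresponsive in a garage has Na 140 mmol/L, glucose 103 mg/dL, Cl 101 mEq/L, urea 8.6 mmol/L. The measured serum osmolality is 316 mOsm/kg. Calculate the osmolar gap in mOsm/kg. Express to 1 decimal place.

Calculated osmolality = 2·Na + glucose/18 + urea
= 2·140 + 103/18 + 8.6
= 280 + 5.72 + 8.60
= 294.32 mOsm/kg ≈ 294.3 mOsm/kg
Osmolar gap = measured − calculated = 316 − 294.3 = 21.7 mOsm/kg

21.7 mOsm/kg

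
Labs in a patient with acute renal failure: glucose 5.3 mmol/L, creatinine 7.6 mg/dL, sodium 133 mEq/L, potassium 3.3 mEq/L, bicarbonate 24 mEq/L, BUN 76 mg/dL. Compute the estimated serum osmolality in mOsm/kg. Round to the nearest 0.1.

Calculated osmolality = 2·Na + glucose + BUN/2.8
= 2·133 + 5.3 + 76/2.8
= 266 + 5.30 + 27.14
= 298.44 mOsm/kg

298.4 mOsm/kg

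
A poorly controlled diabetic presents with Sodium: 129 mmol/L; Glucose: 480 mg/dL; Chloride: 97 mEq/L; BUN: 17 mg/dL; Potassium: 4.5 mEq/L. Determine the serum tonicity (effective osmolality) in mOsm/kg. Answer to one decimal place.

Effective osmolality excludes urea (freely permeant across cell membranes):
2·Na + glucose/18
= 2·129 + 480/18
= 258 + 26.67
= 284.67 mOsm/kg

284.7 mOsm/kg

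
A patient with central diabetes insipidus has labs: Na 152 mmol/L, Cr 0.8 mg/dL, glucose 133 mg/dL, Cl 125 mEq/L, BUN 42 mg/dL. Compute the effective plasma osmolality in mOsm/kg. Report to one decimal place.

311.4 mOsm/kg

Effective osmolality excludes urea (freely permeant across cell membranes):
2·Na + glucose/18
= 2·152 + 133/18
= 304 + 7.39
= 311.39 mOsm/kg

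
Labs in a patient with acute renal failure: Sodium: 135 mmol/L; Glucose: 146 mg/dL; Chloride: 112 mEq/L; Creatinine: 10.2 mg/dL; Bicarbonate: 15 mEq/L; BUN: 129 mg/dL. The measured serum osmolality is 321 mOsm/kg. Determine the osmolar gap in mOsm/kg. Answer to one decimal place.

-3.2 mOsm/kg

Calculated osmolality = 2·Na + glucose/18 + BUN/2.8
= 2·135 + 146/18 + 129/2.8
= 270 + 8.11 + 46.07
= 324.18 mOsm/kg ≈ 324.2 mOsm/kg
Osmolar gap = measured − calculated = 321 − 324.2 = -3.2 mOsm/kg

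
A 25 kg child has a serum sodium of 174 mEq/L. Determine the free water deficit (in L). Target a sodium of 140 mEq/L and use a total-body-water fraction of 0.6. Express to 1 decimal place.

3.6 L

TBW = 0.6 · 25 = 15 L
Free water deficit = TBW · (Na/140 − 1)
= 15 · (174/140 − 1)
= 15 · 0.2429
= 3.64 L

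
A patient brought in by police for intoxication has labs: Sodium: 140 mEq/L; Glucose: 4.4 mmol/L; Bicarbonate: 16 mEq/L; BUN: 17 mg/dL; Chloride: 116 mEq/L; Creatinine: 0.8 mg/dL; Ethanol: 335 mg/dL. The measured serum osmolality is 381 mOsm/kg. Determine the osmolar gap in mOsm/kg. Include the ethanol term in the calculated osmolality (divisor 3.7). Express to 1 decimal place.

0.0 mOsm/kg

Calculated osmolality = 2·Na + glucose + BUN/2.8 + ethanol/3.7
= 2·140 + 4.4 + 17/2.8 + 335/3.7
= 280 + 4.40 + 6.07 + 90.54
= 381.01 mOsm/kg ≈ 381.0 mOsm/kg
Osmolar gap = measured − calculated = 381 − 381.0 = 0.0 mOsm/kg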